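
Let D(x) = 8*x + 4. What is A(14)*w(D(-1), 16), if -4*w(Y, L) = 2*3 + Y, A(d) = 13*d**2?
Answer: -1274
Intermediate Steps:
D(x) = 4 + 8*x
w(Y, L) = -3/2 - Y/4 (w(Y, L) = -(2*3 + Y)/4 = -(6 + Y)/4 = -3/2 - Y/4)
A(14)*w(D(-1), 16) = (13*14**2)*(-3/2 - (4 + 8*(-1))/4) = (13*196)*(-3/2 - (4 - 8)/4) = 2548*(-3/2 - 1/4*(-4)) = 2548*(-3/2 + 1) = 2548*(-1/2) = -1274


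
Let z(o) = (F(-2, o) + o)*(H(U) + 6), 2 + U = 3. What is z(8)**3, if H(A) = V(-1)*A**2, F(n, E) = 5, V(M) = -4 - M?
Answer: 59319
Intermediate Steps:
U = 1 (U = -2 + 3 = 1)
H(A) = -3*A**2 (H(A) = (-4 - 1*(-1))*A**2 = (-4 + 1)*A**2 = -3*A**2)
z(o) = 15 + 3*o (z(o) = (5 + o)*(-3*1**2 + 6) = (5 + o)*(-3*1 + 6) = (5 + o)*(-3 + 6) = (5 + o)*3 = 15 + 3*o)
z(8)**3 = (15 + 3*8)**3 = (15 + 24)**3 = 39**3 = 59319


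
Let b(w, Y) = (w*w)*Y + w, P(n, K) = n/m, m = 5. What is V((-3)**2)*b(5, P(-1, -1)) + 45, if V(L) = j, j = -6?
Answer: 45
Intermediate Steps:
P(n, K) = n/5
b(w, Y) = w + Y*w**2 (b(w, Y) = w**2*Y + w = Y*w**2 + w = w + Y*w**2)
V(L) = -6
V((-3)**2)*b(5, P(-1, -1)) + 45 = -30*(1 + ((1/5)*(-1))*5) + 45 = -30*(1 - 1/5*5) + 45 = -30*(1 - 1) + 45 = -30*0 + 45 = -6*0 + 45 = 0 + 45 = 45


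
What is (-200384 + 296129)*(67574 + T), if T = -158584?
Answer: -8713752450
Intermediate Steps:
(-200384 + 296129)*(67574 + T) = (-200384 + 296129)*(67574 - 158584) = 95745*(-91010) = -8713752450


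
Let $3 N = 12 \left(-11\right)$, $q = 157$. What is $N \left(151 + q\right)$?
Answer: $-13552$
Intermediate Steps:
$N = -44$ ($N = \frac{12 \left(-11\right)}{3} = \frac{1}{3} \left(-132\right) = -44$)
$N \left(151 + q\right) = - 44 \left(151 + 157\right) = \left(-44\right) 308 = -13552$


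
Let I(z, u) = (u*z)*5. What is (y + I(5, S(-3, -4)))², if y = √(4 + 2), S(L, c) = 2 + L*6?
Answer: (400 - √6)² ≈ 1.5805e+5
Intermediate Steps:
S(L, c) = 2 + 6*L
I(z, u) = 5*u*z
y = √6 ≈ 2.4495
(y + I(5, S(-3, -4)))² = (√6 + 5*(2 + 6*(-3))*5)² = (√6 + 5*(2 - 18)*5)² = (√6 + 5*(-16)*5)² = (√6 - 400)² = (-400 + √6)²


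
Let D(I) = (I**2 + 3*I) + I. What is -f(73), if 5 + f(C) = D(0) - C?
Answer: 78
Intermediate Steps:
D(I) = I**2 + 4*I
f(C) = -5 - C (f(C) = -5 + (0*(4 + 0) - C) = -5 + (0*4 - C) = -5 + (0 - C) = -5 - C)
-f(73) = -(-5 - 1*73) = -(-5 - 73) = -1*(-78) = 78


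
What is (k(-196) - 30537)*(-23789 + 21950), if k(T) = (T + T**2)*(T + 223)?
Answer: -1841580117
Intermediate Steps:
k(T) = (223 + T)*(T + T**2) (k(T) = (T + T**2)*(223 + T) = (223 + T)*(T + T**2))
(k(-196) - 30537)*(-23789 + 21950) = (-196*(223 + (-196)**2 + 224*(-196)) - 30537)*(-23789 + 21950) = (-196*(223 + 38416 - 43904) - 30537)*(-1839) = (-196*(-5265) - 30537)*(-1839) = (1031940 - 30537)*(-1839) = 1001403*(-1839) = -1841580117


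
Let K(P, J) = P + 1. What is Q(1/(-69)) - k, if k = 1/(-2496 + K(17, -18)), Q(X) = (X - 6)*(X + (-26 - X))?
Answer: 8912563/56994 ≈ 156.38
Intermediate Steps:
K(P, J) = 1 + P
Q(X) = 156 - 26*X (Q(X) = (-6 + X)*(-26) = 156 - 26*X)
k = -1/2478 (k = 1/(-2496 + (1 + 17)) = 1/(-2496 + 18) = 1/(-2478) = -1/2478 ≈ -0.00040355)
Q(1/(-69)) - k = (156 - 26/(-69)) - 1*(-1/2478) = (156 - 26*(-1/69)) + 1/2478 = (156 + 26/69) + 1/2478 = 10790/69 + 1/2478 = 8912563/56994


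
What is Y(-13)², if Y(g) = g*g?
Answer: 28561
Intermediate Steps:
Y(g) = g²
Y(-13)² = ((-13)²)² = 169² = 28561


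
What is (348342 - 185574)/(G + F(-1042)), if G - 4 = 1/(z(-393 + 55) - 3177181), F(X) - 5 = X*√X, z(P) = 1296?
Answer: 1846932699954406440/1426404621064759162387 + 213833771186993675700*I*√1042/1426404621064759162387 ≈ 0.0012948 + 4.8391*I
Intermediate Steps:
F(X) = 5 + X^(3/2) (F(X) = 5 + X*√X = 5 + X^(3/2))
G = 12703539/3175885 (G = 4 + 1/(1296 - 3177181) = 4 + 1/(-3175885) = 4 - 1/3175885 = 12703539/3175885 ≈ 4.0000)
(348342 - 185574)/(G + F(-1042)) = (348342 - 185574)/(12703539/3175885 + (5 + (-1042)^(3/2))) = 162768/(12703539/3175885 + (5 - 1042*I*√1042)) = 162768/(28582964/3175885 - 1042*I*√1042)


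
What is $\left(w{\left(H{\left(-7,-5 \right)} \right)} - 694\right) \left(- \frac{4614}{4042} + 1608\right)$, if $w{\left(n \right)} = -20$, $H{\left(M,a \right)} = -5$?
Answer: $- \frac{2318687154}{2021} \approx -1.1473 \cdot 10^{6}$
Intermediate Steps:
$\left(w{\left(H{\left(-7,-5 \right)} \right)} - 694\right) \left(- \frac{4614}{4042} + 1608\right) = \left(-20 - 694\right) \left(- \frac{4614}{4042} + 1608\right) = - 714 \left(\left(-4614\right) \frac{1}{4042} + 1608\right) = - 714 \left(- \frac{2307}{2021} + 1608\right) = \left(-714\right) \frac{3247461}{2021} = - \frac{2318687154}{2021}$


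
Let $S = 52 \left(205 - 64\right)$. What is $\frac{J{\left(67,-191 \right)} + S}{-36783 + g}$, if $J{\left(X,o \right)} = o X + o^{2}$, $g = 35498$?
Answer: $- \frac{31016}{1285} \approx -24.137$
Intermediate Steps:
$J{\left(X,o \right)} = o^{2} + X o$ ($J{\left(X,o \right)} = X o + o^{2} = o^{2} + X o$)
$S = 7332$ ($S = 52 \left(205 - 64\right) = 52 \cdot 141 = 7332$)
$\frac{J{\left(67,-191 \right)} + S}{-36783 + g} = \frac{- 191 \left(67 - 191\right) + 7332}{-36783 + 35498} = \frac{\left(-191\right) \left(-124\right) + 7332}{-1285} = \left(23684 + 7332\right) \left(- \frac{1}{1285}\right) = 31016 \left(- \frac{1}{1285}\right) = - \frac{31016}{1285}$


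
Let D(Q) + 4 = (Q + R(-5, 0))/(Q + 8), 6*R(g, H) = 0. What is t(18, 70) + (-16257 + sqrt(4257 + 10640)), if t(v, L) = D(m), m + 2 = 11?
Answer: -276428/17 + sqrt(14897) ≈ -16138.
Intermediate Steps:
m = 9 (m = -2 + 11 = 9)
R(g, H) = 0 (R(g, H) = (1/6)*0 = 0)
D(Q) = -4 + Q/(8 + Q) (D(Q) = -4 + (Q + 0)/(Q + 8) = -4 + Q/(8 + Q))
t(v, L) = -59/17 (t(v, L) = (-32 - 3*9)/(8 + 9) = (-32 - 27)/17 = (1/17)*(-59) = -59/17)
t(18, 70) + (-16257 + sqrt(4257 + 10640)) = -59/17 + (-16257 + sqrt(4257 + 10640)) = -59/17 + (-16257 + sqrt(14897)) = -276428/17 + sqrt(14897)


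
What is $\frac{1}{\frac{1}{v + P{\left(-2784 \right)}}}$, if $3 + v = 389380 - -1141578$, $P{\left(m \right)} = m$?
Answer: $1528171$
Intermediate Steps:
$v = 1530955$ ($v = -3 + \left(389380 - -1141578\right) = -3 + \left(389380 + 1141578\right) = -3 + 1530958 = 1530955$)
$\frac{1}{\frac{1}{v + P{\left(-2784 \right)}}} = \frac{1}{\frac{1}{1530955 - 2784}} = \frac{1}{\frac{1}{1528171}} = 1528171$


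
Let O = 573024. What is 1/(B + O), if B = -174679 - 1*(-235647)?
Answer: 1/633992 ≈ 1.5773e-6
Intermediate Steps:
B = 60968 (B = -174679 + 235647 = 60968)
1/(B + O) = 1/(60968 + 573024) = 1/633992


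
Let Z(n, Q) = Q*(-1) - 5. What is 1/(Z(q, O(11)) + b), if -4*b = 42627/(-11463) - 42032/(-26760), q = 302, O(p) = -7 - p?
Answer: 51124980/692078311 ≈ 0.073872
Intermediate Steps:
Z(n, Q) = -5 - Q (Z(n, Q) = -Q - 5 = -5 - Q)
b = 27453571/51124980 (b = -(42627/(-11463) - 42032/(-26760))/4 = -(42627*(-1/11463) - 42032*(-1/26760))/4 = -(-14209/3821 + 5254/3345)/4 = -¼*(-27453571/12781245) = 27453571/51124980 ≈ 0.53699)
1/(Z(q, O(11)) + b) = 1/((-5 - (-7 - 1*11)) + 27453571/51124980) = 1/((-5 - (-7 - 11)) + 27453571/51124980) = 1/((-5 - 1*(-18)) + 27453571/51124980) = 1/((-5 + 18) + 27453571/51124980) = 1/(13 + 27453571/51124980) = 1/(692078311/51124980) = 51124980/692078311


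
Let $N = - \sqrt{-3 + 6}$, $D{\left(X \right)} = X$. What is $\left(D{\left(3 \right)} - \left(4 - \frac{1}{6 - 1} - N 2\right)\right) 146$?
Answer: $- \frac{584}{5} - 292 \sqrt{3} \approx -622.56$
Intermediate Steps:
$N = - \sqrt{3} \approx -1.732$
$\left(D{\left(3 \right)} - \left(4 - \frac{1}{6 - 1} - N 2\right)\right) 146 = \left(3 - \left(4 - \frac{1}{6 - 1} - - \sqrt{3} \cdot 2\right)\right) 146 = \left(3 - \left(4 - \frac{1}{5} + 2 \sqrt{3}\right)\right) 146 = \left(3 + \left(\left(\left(0 + \frac{1}{5}\right) - 4\right) - 2 \sqrt{3}\right)\right) 146 = \left(3 + \left(\left(\frac{1}{5} - 4\right) - 2 \sqrt{3}\right)\right) 146 = \left(3 - \left(\frac{19}{5} + 2 \sqrt{3}\right)\right) 146 = \left(- \frac{4}{5} - 2 \sqrt{3}\right) 146 = - \frac{584}{5} - 292 \sqrt{3}$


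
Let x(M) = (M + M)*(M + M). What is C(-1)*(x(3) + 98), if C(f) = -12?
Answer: -1608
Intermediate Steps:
x(M) = 4*M² (x(M) = (2*M)*(2*M) = 4*M²)
C(-1)*(x(3) + 98) = -12*(4*3² + 98) = -12*(4*9 + 98) = -12*(36 + 98) = -12*134 = -1608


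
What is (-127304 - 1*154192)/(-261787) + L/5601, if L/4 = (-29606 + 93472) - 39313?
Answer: 27287283940/1466268987 ≈ 18.610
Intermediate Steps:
L = 98212 (L = 4*((-29606 + 93472) - 39313) = 4*(63866 - 39313) = 4*24553 = 98212)
(-127304 - 1*154192)/(-261787) + L/5601 = (-127304 - 1*154192)/(-261787) + 98212/5601 = (-127304 - 154192)*(-1/261787) + 98212*(1/5601) = -281496*(-1/261787) + 98212/5601 = 281496/261787 + 98212/5601 = 27287283940/1466268987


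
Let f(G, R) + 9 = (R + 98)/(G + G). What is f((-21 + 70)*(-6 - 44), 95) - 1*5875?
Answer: -28831793/4900 ≈ -5884.0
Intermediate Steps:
f(G, R) = -9 + (98 + R)/(2*G) (f(G, R) = -9 + (R + 98)/(G + G) = -9 + (98 + R)/((2*G)) = -9 + (98 + R)*(1/(2*G)) = -9 + (98 + R)/(2*G))
f((-21 + 70)*(-6 - 44), 95) - 1*5875 = (98 + 95 - 18*(-21 + 70)*(-6 - 44))/(2*(((-21 + 70)*(-6 - 44)))) - 1*5875 = (98 + 95 - 882*(-50))/(2*((49*(-50)))) - 5875 = (1/2)*(98 + 95 - 18*(-2450))/(-2450) - 5875 = (1/2)*(-1/2450)*(98 + 95 + 44100) - 5875 = (1/2)*(-1/2450)*44293 - 5875 = -44293/4900 - 5875 = -28831793/4900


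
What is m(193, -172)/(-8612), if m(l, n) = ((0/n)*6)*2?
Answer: 0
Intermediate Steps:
m(l, n) = 0 (m(l, n) = (0*6)*2 = 0*2 = 0)
m(193, -172)/(-8612) = 0/(-8612) = 0*(-1/8612) = 0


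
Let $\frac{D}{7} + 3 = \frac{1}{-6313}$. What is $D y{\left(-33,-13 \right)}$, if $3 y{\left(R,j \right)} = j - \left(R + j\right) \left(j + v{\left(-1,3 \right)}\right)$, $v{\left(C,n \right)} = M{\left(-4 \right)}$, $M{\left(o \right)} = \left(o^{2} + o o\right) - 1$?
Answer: $- \frac{108052700}{18939} \approx -5705.3$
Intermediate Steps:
$M{\left(o \right)} = -1 + 2 o^{2}$ ($M{\left(o \right)} = \left(o^{2} + o^{2}\right) - 1 = 2 o^{2} - 1 = -1 + 2 o^{2}$)
$v{\left(C,n \right)} = 31$ ($v{\left(C,n \right)} = -1 + 2 \left(-4\right)^{2} = -1 + 2 \cdot 16 = -1 + 32 = 31$)
$D = - \frac{132580}{6313}$ ($D = -21 + \frac{7}{-6313} = -21 + 7 \left(- \frac{1}{6313}\right) = -21 - \frac{7}{6313} = - \frac{132580}{6313} \approx -21.001$)
$y{\left(R,j \right)} = \frac{j}{3} - \frac{\left(31 + j\right) \left(R + j\right)}{3}$ ($y{\left(R,j \right)} = \frac{j - \left(R + j\right) \left(j + 31\right)}{3} = \frac{j - \left(R + j\right) \left(31 + j\right)}{3} = \frac{j - \left(31 + j\right) \left(R + j\right)}{3} = \frac{j}{3} - \frac{\left(31 + j\right) \left(R + j\right)}{3}$)
$D y{\left(-33,-13 \right)} = - \frac{132580 \left(\left(-10\right) \left(-13\right) - -341 - \frac{\left(-13\right)^{2}}{3} - \left(-11\right) \left(-13\right)\right)}{6313} = - \frac{132580 \left(130 + 341 - \frac{169}{3} - 143\right)}{6313} = \left(- \frac{132580}{6313}\right) \frac{815}{3} = - \frac{108052700}{18939}$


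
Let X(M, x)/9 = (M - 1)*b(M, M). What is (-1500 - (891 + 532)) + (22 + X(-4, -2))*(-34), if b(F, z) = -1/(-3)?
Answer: -3161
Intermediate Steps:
b(F, z) = 1/3 (b(F, z) = -1*(-1/3) = 1/3)
X(M, x) = -3 + 3*M (X(M, x) = 9*((M - 1)*(1/3)) = 9*((-1 + M)*(1/3)) = 9*(-1/3 + M/3) = -3 + 3*M)
(-1500 - (891 + 532)) + (22 + X(-4, -2))*(-34) = (-1500 - (891 + 532)) + (22 + (-3 + 3*(-4)))*(-34) = (-1500 - 1*1423) + (22 + (-3 - 12))*(-34) = (-1500 - 1423) + (22 - 15)*(-34) = -2923 + 7*(-34) = -2923 - 238 = -3161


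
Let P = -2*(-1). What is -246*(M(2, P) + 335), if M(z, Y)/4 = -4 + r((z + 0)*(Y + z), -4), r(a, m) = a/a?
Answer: -79458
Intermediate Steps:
P = 2
r(a, m) = 1
M(z, Y) = -12 (M(z, Y) = 4*(-4 + 1) = 4*(-3) = -12)
-246*(M(2, P) + 335) = -246*(-12 + 335) = -246*323 = -79458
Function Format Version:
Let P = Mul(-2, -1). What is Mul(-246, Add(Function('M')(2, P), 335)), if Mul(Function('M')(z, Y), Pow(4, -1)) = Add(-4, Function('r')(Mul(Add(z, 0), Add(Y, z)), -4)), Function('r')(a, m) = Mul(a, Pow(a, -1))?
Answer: -79458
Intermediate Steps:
P = 2
Function('r')(a, m) = 1
Function('M')(z, Y) = -12 (Function('M')(z, Y) = Mul(4, Add(-4, 1)) = Mul(4, -3) = -12)
Mul(-246, Add(Function('M')(2, P), 335)) = Mul(-246, Add(-12, 335)) = Mul(-246, 323) = -79458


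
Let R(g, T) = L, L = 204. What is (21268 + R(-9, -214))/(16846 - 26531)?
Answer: -21472/9685 ≈ -2.2170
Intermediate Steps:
R(g, T) = 204
(21268 + R(-9, -214))/(16846 - 26531) = (21268 + 204)/(16846 - 26531) = 21472/(-9685) = 21472*(-1/9685) = -21472/9685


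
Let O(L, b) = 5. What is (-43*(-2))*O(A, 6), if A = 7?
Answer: 430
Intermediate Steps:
(-43*(-2))*O(A, 6) = -43*(-2)*5 = 86*5 = 430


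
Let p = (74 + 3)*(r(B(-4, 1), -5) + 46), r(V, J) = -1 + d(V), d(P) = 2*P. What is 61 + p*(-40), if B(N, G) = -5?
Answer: -107739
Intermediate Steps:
r(V, J) = -1 + 2*V
p = 2695 (p = (74 + 3)*((-1 + 2*(-5)) + 46) = 77*((-1 - 10) + 46) = 77*(-11 + 46) = 77*35 = 2695)
61 + p*(-40) = 61 + 2695*(-40) = 61 - 107800 = -107739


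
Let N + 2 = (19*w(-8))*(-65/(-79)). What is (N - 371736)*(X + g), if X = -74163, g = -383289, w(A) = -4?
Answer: 13436390847384/79 ≈ 1.7008e+11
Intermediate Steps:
N = -5098/79 (N = -2 + (19*(-4))*(-65/(-79)) = -2 - (-4940)*(-1)/79 = -2 - 76*65/79 = -2 - 4940/79 = -5098/79 ≈ -64.532)
(N - 371736)*(X + g) = (-5098/79 - 371736)*(-74163 - 383289) = -29372242/79*(-457452) = 13436390847384/79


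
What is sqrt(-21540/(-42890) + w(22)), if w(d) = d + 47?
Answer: sqrt(1278529455)/4289 ≈ 8.3368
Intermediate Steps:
w(d) = 47 + d
sqrt(-21540/(-42890) + w(22)) = sqrt(-21540/(-42890) + (47 + 22)) = sqrt(-21540*(-1/42890) + 69) = sqrt(2154/4289 + 69) = sqrt(298095/4289) = sqrt(1278529455)/4289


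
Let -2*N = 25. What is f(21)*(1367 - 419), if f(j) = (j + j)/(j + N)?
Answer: 79632/17 ≈ 4684.2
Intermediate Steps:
N = -25/2 (N = -½*25 = -25/2 ≈ -12.500)
f(j) = 2*j/(-25/2 + j) (f(j) = (j + j)/(j - 25/2) = (2*j)/(-25/2 + j) = 2*j/(-25/2 + j))
f(21)*(1367 - 419) = (4*21/(-25 + 2*21))*(1367 - 419) = (4*21/(-25 + 42))*948 = (4*21/17)*948 = (4*21*(1/17))*948 = (84/17)*948 = 79632/17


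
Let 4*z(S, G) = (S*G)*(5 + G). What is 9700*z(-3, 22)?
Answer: -4321350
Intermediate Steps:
z(S, G) = G*S*(5 + G)/4 (z(S, G) = ((S*G)*(5 + G))/4 = ((G*S)*(5 + G))/4 = (G*S*(5 + G))/4 = G*S*(5 + G)/4)
9700*z(-3, 22) = 9700*((1/4)*22*(-3)*(5 + 22)) = 9700*((1/4)*22*(-3)*27) = 9700*(-891/2) = -4321350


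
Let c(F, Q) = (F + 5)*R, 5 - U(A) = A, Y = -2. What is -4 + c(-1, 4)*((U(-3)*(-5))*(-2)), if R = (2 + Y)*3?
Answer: -4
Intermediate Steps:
R = 0 (R = (2 - 2)*3 = 0*3 = 0)
U(A) = 5 - A
c(F, Q) = 0 (c(F, Q) = (F + 5)*0 = (5 + F)*0 = 0)
-4 + c(-1, 4)*((U(-3)*(-5))*(-2)) = -4 + 0*(((5 - 1*(-3))*(-5))*(-2)) = -4 + 0*(((5 + 3)*(-5))*(-2)) = -4 + 0*((8*(-5))*(-2)) = -4 + 0*(-40*(-2)) = -4 + 0*80 = -4 + 0 = -4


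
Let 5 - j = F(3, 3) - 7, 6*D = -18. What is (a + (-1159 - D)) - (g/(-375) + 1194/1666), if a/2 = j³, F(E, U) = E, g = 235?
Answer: 18861826/62475 ≈ 301.91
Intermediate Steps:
D = -3 (D = (⅙)*(-18) = -3)
j = 9 (j = 5 - (3 - 7) = 5 - 1*(-4) = 5 + 4 = 9)
a = 1458 (a = 2*9³ = 2*729 = 1458)
(a + (-1159 - D)) - (g/(-375) + 1194/1666) = (1458 + (-1159 - 1*(-3))) - (235/(-375) + 1194/1666) = (1458 + (-1159 + 3)) - (235*(-1/375) + 1194*(1/1666)) = (1458 - 1156) - (-47/75 + 597/833) = 302 - 1*5624/62475 = 302 - 5624/62475 = 18861826/62475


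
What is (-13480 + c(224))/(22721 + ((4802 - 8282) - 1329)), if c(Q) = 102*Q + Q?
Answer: 1199/2239 ≈ 0.53551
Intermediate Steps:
c(Q) = 103*Q
(-13480 + c(224))/(22721 + ((4802 - 8282) - 1329)) = (-13480 + 103*224)/(22721 + ((4802 - 8282) - 1329)) = (-13480 + 23072)/(22721 + (-3480 - 1329)) = 9592/(22721 - 4809) = 9592/17912 = 9592*(1/17912) = 1199/2239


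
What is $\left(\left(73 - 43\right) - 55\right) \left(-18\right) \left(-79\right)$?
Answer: $-35550$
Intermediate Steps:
$\left(\left(73 - 43\right) - 55\right) \left(-18\right) \left(-79\right) = \left(30 - 55\right) \left(-18\right) \left(-79\right) = \left(-25\right) \left(-18\right) \left(-79\right) = 450 \left(-79\right) = -35550$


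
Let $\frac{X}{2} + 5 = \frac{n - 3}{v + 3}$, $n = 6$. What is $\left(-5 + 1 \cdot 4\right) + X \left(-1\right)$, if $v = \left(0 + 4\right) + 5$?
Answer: $\frac{17}{2} \approx 8.5$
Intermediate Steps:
$v = 9$ ($v = 4 + 5 = 9$)
$X = - \frac{19}{2}$ ($X = -10 + 2 \frac{6 - 3}{9 + 3} = -10 + 2 \cdot \frac{3}{12} = -10 + 2 \cdot 3 \cdot \frac{1}{12} = -10 + 2 \cdot \frac{1}{4} = -10 + \frac{1}{2} = - \frac{19}{2} \approx -9.5$)
$\left(-5 + 1 \cdot 4\right) + X \left(-1\right) = \left(-5 + 1 \cdot 4\right) - - \frac{19}{2} = \left(-5 + 4\right) + \frac{19}{2} = -1 + \frac{19}{2} = \frac{17}{2}$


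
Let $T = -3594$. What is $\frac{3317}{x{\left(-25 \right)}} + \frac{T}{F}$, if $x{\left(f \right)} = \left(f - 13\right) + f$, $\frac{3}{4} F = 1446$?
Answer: $- \frac{3310799}{60732} \approx -54.515$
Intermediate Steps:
$F = 1928$ ($F = \frac{4}{3} \cdot 1446 = 1928$)
$x{\left(f \right)} = -13 + 2 f$ ($x{\left(f \right)} = \left(-13 + f\right) + f = -13 + 2 f$)
$\frac{3317}{x{\left(-25 \right)}} + \frac{T}{F} = \frac{3317}{-13 + 2 \left(-25\right)} - \frac{3594}{1928} = \frac{3317}{-13 - 50} - \frac{1797}{964} = \frac{3317}{-63} - \frac{1797}{964} = 3317 \left(- \frac{1}{63}\right) - \frac{1797}{964} = - \frac{3317}{63} - \frac{1797}{964} = - \frac{3310799}{60732}$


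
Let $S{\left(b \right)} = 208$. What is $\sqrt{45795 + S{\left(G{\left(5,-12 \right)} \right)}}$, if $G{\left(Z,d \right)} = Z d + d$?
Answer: $\sqrt{46003} \approx 214.48$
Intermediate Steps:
$G{\left(Z,d \right)} = d + Z d$
$\sqrt{45795 + S{\left(G{\left(5,-12 \right)} \right)}} = \sqrt{45795 + 208} = \sqrt{46003}$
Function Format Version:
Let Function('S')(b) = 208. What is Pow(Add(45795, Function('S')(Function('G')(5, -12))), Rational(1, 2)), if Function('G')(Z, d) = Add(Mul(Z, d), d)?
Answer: Pow(46003, Rational(1, 2)) ≈ 214.48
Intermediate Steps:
Function('G')(Z, d) = Add(d, Mul(Z, d))
Pow(Add(45795, Function('S')(Function('G')(5, -12))), Rational(1, 2)) = Pow(Add(45795, 208), Rational(1, 2)) = Pow(46003, Rational(1, 2))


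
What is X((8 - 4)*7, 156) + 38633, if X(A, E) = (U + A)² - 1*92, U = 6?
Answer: 39697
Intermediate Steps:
X(A, E) = -92 + (6 + A)² (X(A, E) = (6 + A)² - 1*92 = (6 + A)² - 92 = -92 + (6 + A)²)
X((8 - 4)*7, 156) + 38633 = (-92 + (6 + (8 - 4)*7)²) + 38633 = (-92 + (6 + 4*7)²) + 38633 = (-92 + (6 + 28)²) + 38633 = (-92 + 34²) + 38633 = (-92 + 1156) + 38633 = 1064 + 38633 = 39697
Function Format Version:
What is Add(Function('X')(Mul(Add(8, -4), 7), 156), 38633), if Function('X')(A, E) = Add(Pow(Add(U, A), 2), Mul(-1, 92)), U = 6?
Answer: 39697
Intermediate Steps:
Function('X')(A, E) = Add(-92, Pow(Add(6, A), 2)) (Function('X')(A, E) = Add(Pow(Add(6, A), 2), Mul(-1, 92)) = Add(Pow(Add(6, A), 2), -92) = Add(-92, Pow(Add(6, A), 2)))
Add(Function('X')(Mul(Add(8, -4), 7), 156), 38633) = Add(Add(-92, Pow(Add(6, Mul(Add(8, -4), 7)), 2)), 38633) = Add(Add(-92, Pow(Add(6, Mul(4, 7)), 2)), 38633) = Add(Add(-92, Pow(Add(6, 28), 2)), 38633) = Add(Add(-92, Pow(34, 2)), 38633) = Add(Add(-92, 1156), 38633) = Add(1064, 38633) = 39697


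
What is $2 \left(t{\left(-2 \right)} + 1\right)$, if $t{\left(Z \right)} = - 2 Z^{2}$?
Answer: $-14$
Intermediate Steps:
$2 \left(t{\left(-2 \right)} + 1\right) = 2 \left(- 2 \left(-2\right)^{2} + 1\right) = 2 \left(\left(-2\right) 4 + 1\right) = 2 \left(-8 + 1\right) = 2 \left(-7\right) = -14$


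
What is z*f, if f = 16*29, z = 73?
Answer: 33872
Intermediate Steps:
f = 464
z*f = 73*464 = 33872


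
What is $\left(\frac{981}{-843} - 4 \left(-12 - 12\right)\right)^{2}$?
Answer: $\frac{710169201}{78961} \approx 8993.9$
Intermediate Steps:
$\left(\frac{981}{-843} - 4 \left(-12 - 12\right)\right)^{2} = \left(981 \left(- \frac{1}{843}\right) - -96\right)^{2} = \left(- \frac{327}{281} + 96\right)^{2} = \left(\frac{26649}{281}\right)^{2} = \frac{710169201}{78961}$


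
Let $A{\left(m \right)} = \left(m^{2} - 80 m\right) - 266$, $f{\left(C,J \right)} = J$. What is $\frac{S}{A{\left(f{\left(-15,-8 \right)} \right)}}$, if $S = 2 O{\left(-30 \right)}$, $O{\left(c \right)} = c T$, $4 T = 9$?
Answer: $- \frac{45}{146} \approx -0.30822$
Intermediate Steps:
$T = \frac{9}{4}$ ($T = \frac{1}{4} \cdot 9 = \frac{9}{4} \approx 2.25$)
$O{\left(c \right)} = \frac{9 c}{4}$ ($O{\left(c \right)} = c \frac{9}{4} = \frac{9 c}{4}$)
$A{\left(m \right)} = -266 + m^{2} - 80 m$
$S = -135$ ($S = 2 \cdot \frac{9}{4} \left(-30\right) = 2 \left(- \frac{135}{2}\right) = -135$)
$\frac{S}{A{\left(f{\left(-15,-8 \right)} \right)}} = - \frac{135}{-266 + \left(-8\right)^{2} - -640} = - \frac{135}{-266 + 64 + 640} = - \frac{135}{438} = \left(-135\right) \frac{1}{438} = - \frac{45}{146}$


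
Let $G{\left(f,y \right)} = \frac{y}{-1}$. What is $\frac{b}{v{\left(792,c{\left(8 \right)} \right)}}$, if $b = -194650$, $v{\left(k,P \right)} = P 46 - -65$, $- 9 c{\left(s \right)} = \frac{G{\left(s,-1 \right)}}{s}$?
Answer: $- \frac{7007400}{2317} \approx -3024.3$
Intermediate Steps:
$G{\left(f,y \right)} = - y$ ($G{\left(f,y \right)} = y \left(-1\right) = - y$)
$c{\left(s \right)} = - \frac{1}{9 s}$ ($c{\left(s \right)} = - \frac{\left(-1\right) \left(-1\right) \frac{1}{s}}{9} = - \frac{1 \frac{1}{s}}{9} = - \frac{1}{9 s}$)
$v{\left(k,P \right)} = 65 + 46 P$ ($v{\left(k,P \right)} = 46 P + 65 = 65 + 46 P$)
$\frac{b}{v{\left(792,c{\left(8 \right)} \right)}} = - \frac{194650}{65 + 46 \left(- \frac{1}{9 \cdot 8}\right)} = - \frac{194650}{65 + 46 \left(\left(- \frac{1}{9}\right) \frac{1}{8}\right)} = - \frac{194650}{65 + 46 \left(- \frac{1}{72}\right)} = - \frac{194650}{65 - \frac{23}{36}} = - \frac{194650}{\frac{2317}{36}} = \left(-194650\right) \frac{36}{2317} = - \frac{7007400}{2317}$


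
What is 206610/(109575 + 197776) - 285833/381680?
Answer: -8992153583/117309729680 ≈ -0.076653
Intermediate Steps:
206610/(109575 + 197776) - 285833/381680 = 206610/307351 - 285833*1/381680 = 206610*(1/307351) - 285833/381680 = 206610/307351 - 285833/381680 = -8992153583/117309729680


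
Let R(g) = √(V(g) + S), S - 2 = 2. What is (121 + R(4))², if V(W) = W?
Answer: 14649 + 484*√2 ≈ 15333.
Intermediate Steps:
S = 4 (S = 2 + 2 = 4)
R(g) = √(4 + g) (R(g) = √(g + 4) = √(4 + g))
(121 + R(4))² = (121 + √(4 + 4))² = (121 + √8)² = (121 + 2*√2)²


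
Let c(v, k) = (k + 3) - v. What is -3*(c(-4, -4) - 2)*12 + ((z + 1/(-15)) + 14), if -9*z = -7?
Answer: -958/45 ≈ -21.289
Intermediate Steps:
z = 7/9 (z = -⅑*(-7) = 7/9 ≈ 0.77778)
c(v, k) = 3 + k - v (c(v, k) = (3 + k) - v = 3 + k - v)
-3*(c(-4, -4) - 2)*12 + ((z + 1/(-15)) + 14) = -3*((3 - 4 - 1*(-4)) - 2)*12 + ((7/9 + 1/(-15)) + 14) = -3*((3 - 4 + 4) - 2)*12 + ((7/9 - 1/15) + 14) = -3*(3 - 2)*12 + (32/45 + 14) = -3*1*12 + 662/45 = -3*12 + 662/45 = -36 + 662/45 = -958/45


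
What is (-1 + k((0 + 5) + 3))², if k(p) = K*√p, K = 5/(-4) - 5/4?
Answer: 51 + 10*√2 ≈ 65.142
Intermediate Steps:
K = -5/2 (K = 5*(-¼) - 5*¼ = -5/4 - 5/4 = -5/2 ≈ -2.5000)
k(p) = -5*√p/2
(-1 + k((0 + 5) + 3))² = (-1 - 5*√((0 + 5) + 3)/2)² = (-1 - 5*√(5 + 3)/2)² = (-1 - 5*√2)²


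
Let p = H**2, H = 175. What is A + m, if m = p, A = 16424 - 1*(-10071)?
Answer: 57120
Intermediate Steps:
A = 26495 (A = 16424 + 10071 = 26495)
p = 30625 (p = 175**2 = 30625)
m = 30625
A + m = 26495 + 30625 = 57120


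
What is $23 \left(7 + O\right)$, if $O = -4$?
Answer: $69$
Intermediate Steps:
$23 \left(7 + O\right) = 23 \left(7 - 4\right) = 23 \cdot 3 = 69$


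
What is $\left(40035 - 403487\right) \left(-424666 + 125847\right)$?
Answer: $108606363188$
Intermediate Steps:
$\left(40035 - 403487\right) \left(-424666 + 125847\right) = \left(-363452\right) \left(-298819\right) = 108606363188$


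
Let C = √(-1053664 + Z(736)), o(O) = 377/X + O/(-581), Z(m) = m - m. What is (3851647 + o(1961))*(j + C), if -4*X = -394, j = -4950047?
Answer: -2182218381414784492/114457 + 1763392049744*I*√65854/114457 ≈ -1.9066e+13 + 3.9536e+9*I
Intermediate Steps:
X = 197/2 (X = -¼*(-394) = 197/2 ≈ 98.500)
Z(m) = 0
o(O) = 754/197 - O/581 (o(O) = 377/(197/2) + O/(-581) = 377*(2/197) + O*(-1/581) = 754/197 - O/581)
C = 4*I*√65854 (C = √(-1053664 + 0) = √(-1053664) = 4*I*√65854 ≈ 1026.5*I)
(3851647 + o(1961))*(j + C) = (3851647 + (754/197 - 1/581*1961))*(-4950047 + 4*I*√65854) = (3851647 + (754/197 - 1961/581))*(-4950047 + 4*I*√65854) = (3851647 + 51757/114457)*(-4950047 + 4*I*√65854) = 440848012436*(-4950047 + 4*I*√65854)/114457 = -2182218381414784492/114457 + 1763392049744*I*√65854/114457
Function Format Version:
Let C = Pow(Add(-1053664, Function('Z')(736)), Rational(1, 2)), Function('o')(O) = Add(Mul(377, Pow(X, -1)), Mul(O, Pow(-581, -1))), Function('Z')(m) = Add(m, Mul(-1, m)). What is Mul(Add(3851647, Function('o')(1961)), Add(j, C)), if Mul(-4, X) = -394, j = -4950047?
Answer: Add(Rational(-2182218381414784492, 114457), Mul(Rational(1763392049744, 114457), I, Pow(65854, Rational(1, 2)))) ≈ Add(-1.9066e+13, Mul(3.9536e+9, I))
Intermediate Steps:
X = Rational(197, 2) (X = Mul(Rational(-1, 4), -394) = Rational(197, 2) ≈ 98.500)
Function('Z')(m) = 0
Function('o')(O) = Add(Rational(754, 197), Mul(Rational(-1, 581), O)) (Function('o')(O) = Add(Mul(377, Pow(Rational(197, 2), -1)), Mul(O, Pow(-581, -1))) = Add(Mul(377, Rational(2, 197)), Mul(O, Rational(-1, 581))) = Add(Rational(754, 197), Mul(Rational(-1, 581), O)))
C = Mul(4, I, Pow(65854, Rational(1, 2))) (C = Pow(Add(-1053664, 0), Rational(1, 2)) = Pow(-1053664, Rational(1, 2)) = Mul(4, I, Pow(65854, Rational(1, 2))) ≈ Mul(1026.5, I))
Mul(Add(3851647, Function('o')(1961)), Add(j, C)) = Mul(Add(3851647, Add(Rational(754, 197), Mul(Rational(-1, 581), 1961))), Add(-4950047, Mul(4, I, Pow(65854, Rational(1, 2))))) = Mul(Add(3851647, Add(Rational(754, 197), Rational(-1961, 581))), Add(-4950047, Mul(4, I, Pow(65854, Rational(1, 2))))) = Mul(Add(3851647, Rational(51757, 114457)), Add(-4950047, Mul(4, I, Pow(65854, Rational(1, 2))))) = Mul(Rational(440848012436, 114457), Add(-4950047, Mul(4, I, Pow(65854, Rational(1, 2))))) = Add(Rational(-2182218381414784492, 114457), Mul(Rational(1763392049744, 114457), I, Pow(65854, Rational(1, 2))))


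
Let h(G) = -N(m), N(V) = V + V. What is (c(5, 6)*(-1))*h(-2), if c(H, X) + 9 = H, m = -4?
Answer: 32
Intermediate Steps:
c(H, X) = -9 + H
N(V) = 2*V
h(G) = 8 (h(G) = -2*(-4) = -1*(-8) = 8)
(c(5, 6)*(-1))*h(-2) = ((-9 + 5)*(-1))*8 = -4*(-1)*8 = 4*8 = 32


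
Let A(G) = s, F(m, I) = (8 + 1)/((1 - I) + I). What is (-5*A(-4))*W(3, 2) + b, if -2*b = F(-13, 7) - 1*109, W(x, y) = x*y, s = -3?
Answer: 140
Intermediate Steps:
F(m, I) = 9 (F(m, I) = 9/1 = 9*1 = 9)
A(G) = -3
b = 50 (b = -(9 - 1*109)/2 = -(9 - 109)/2 = -½*(-100) = 50)
(-5*A(-4))*W(3, 2) + b = (-5*(-3))*(3*2) + 50 = 15*6 + 50 = 90 + 50 = 140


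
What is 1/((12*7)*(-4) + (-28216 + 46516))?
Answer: 1/17964 ≈ 5.5667e-5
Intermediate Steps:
1/((12*7)*(-4) + (-28216 + 46516)) = 1/(84*(-4) + 18300) = 1/(-336 + 18300) = 1/17964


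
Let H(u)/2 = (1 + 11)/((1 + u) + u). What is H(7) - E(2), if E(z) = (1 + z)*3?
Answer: -37/5 ≈ -7.4000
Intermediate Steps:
H(u) = 24/(1 + 2*u) (H(u) = 2*((1 + 11)/((1 + u) + u)) = 2*(12/(1 + 2*u)) = 24/(1 + 2*u))
E(z) = 3 + 3*z
H(7) - E(2) = 24/(1 + 2*7) - (3 + 3*2) = 24/(1 + 14) - (3 + 6) = 24/15 - 1*9 = 24*(1/15) - 9 = 8/5 - 9 = -37/5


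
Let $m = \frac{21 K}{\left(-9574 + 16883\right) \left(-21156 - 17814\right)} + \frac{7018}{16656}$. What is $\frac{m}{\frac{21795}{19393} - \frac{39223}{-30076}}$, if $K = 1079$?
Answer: $\frac{2698367232346194189}{15552029134972109810} \approx 0.17351$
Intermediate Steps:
$m = \frac{18505293267}{43927382360}$ ($m = \frac{21 \cdot 1079}{\left(-9574 + 16883\right) \left(-21156 - 17814\right)} + \frac{7018}{16656} = \frac{22659}{7309 \left(-38970\right)} + 7018 \cdot \frac{1}{16656} = \frac{22659}{-284831730} + \frac{3509}{8328} = 22659 \left(- \frac{1}{284831730}\right) + \frac{3509}{8328} = - \frac{7553}{94943910} + \frac{3509}{8328} = \frac{18505293267}{43927382360} \approx 0.42127$)
$\frac{m}{\frac{21795}{19393} - \frac{39223}{-30076}} = \frac{18505293267}{43927382360 \left(\frac{21795}{19393} - \frac{39223}{-30076}\right)} = \frac{18505293267}{43927382360 \left(21795 \cdot \frac{1}{19393} - - \frac{39223}{30076}\right)} = \frac{18505293267}{43927382360 \left(\frac{21795}{19393} + \frac{39223}{30076}\right)} = \frac{18505293267}{43927382360 \cdot \frac{1416158059}{583263868}} = \frac{18505293267}{43927382360} \cdot \frac{583263868}{1416158059} = \frac{2698367232346194189}{15552029134972109810}$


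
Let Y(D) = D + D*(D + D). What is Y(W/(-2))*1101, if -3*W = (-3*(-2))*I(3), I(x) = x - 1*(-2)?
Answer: 60555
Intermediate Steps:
I(x) = 2 + x (I(x) = x + 2 = 2 + x)
W = -10 (W = -(-3*(-2))*(2 + 3)/3 = -2*5 = -⅓*30 = -10)
Y(D) = D + 2*D² (Y(D) = D + D*(2*D) = D + 2*D²)
Y(W/(-2))*1101 = ((-10/(-2))*(1 + 2*(-10/(-2))))*1101 = ((-10*(-½))*(1 + 2*(-10*(-½))))*1101 = (5*(1 + 2*5))*1101 = (5*(1 + 10))*1101 = (5*11)*1101 = 55*1101 = 60555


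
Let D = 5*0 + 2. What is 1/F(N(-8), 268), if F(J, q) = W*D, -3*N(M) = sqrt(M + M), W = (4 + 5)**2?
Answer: 1/162 ≈ 0.0061728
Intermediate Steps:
W = 81 (W = 9**2 = 81)
D = 2 (D = 0 + 2 = 2)
N(M) = -sqrt(2)*sqrt(M)/3 (N(M) = -sqrt(M + M)/3 = -sqrt(2)*sqrt(M)/3)
F(J, q) = 162 (F(J, q) = 81*2 = 162)
1/F(N(-8), 268) = 1/162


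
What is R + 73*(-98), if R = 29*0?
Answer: -7154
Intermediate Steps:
R = 0
R + 73*(-98) = 0 + 73*(-98) = 0 - 7154 = -7154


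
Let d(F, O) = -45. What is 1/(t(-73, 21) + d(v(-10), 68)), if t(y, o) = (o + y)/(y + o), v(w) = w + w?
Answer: -1/44 ≈ -0.022727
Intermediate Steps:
v(w) = 2*w
t(y, o) = 1 (t(y, o) = (o + y)/(o + y) = 1)
1/(t(-73, 21) + d(v(-10), 68)) = 1/(1 - 45) = 1/(-44) = -1/44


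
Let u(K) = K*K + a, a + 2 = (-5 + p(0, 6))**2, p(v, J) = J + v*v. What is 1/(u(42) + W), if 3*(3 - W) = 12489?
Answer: -1/2397 ≈ -0.00041719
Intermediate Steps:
p(v, J) = J + v**2
a = -1 (a = -2 + (-5 + (6 + 0**2))**2 = -2 + (-5 + (6 + 0))**2 = -2 + (-5 + 6)**2 = -2 + 1**2 = -2 + 1 = -1)
W = -4160 (W = 3 - 1/3*12489 = 3 - 4163 = -4160)
u(K) = -1 + K**2 (u(K) = K*K - 1 = K**2 - 1 = -1 + K**2)
1/(u(42) + W) = 1/((-1 + 42**2) - 4160) = 1/((-1 + 1764) - 4160) = 1/(1763 - 4160) = 1/(-2397) = -1/2397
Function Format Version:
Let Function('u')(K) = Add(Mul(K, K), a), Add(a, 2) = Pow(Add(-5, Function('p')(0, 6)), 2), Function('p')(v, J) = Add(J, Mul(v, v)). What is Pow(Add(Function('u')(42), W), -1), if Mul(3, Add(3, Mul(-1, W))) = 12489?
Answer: Rational(-1, 2397) ≈ -0.00041719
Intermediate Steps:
Function('p')(v, J) = Add(J, Pow(v, 2))
a = -1 (a = Add(-2, Pow(Add(-5, Add(6, Pow(0, 2))), 2)) = Add(-2, Pow(Add(-5, Add(6, 0)), 2)) = Add(-2, Pow(Add(-5, 6), 2)) = Add(-2, Pow(1, 2)) = Add(-2, 1) = -1)
W = -4160 (W = Add(3, Mul(Rational(-1, 3), 12489)) = Add(3, -4163) = -4160)
Function('u')(K) = Add(-1, Pow(K, 2)) (Function('u')(K) = Add(Mul(K, K), -1) = Add(Pow(K, 2), -1) = Add(-1, Pow(K, 2)))
Pow(Add(Function('u')(42), W), -1) = Pow(Add(Add(-1, Pow(42, 2)), -4160), -1) = Pow(Add(Add(-1, 1764), -4160), -1) = Pow(Add(1763, -4160), -1) = Pow(-2397, -1) = Rational(-1, 2397)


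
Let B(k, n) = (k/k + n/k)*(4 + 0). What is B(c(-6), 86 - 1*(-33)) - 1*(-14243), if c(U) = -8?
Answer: 28375/2 ≈ 14188.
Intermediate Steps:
B(k, n) = 4 + 4*n/k (B(k, n) = (1 + n/k)*4 = 4 + 4*n/k)
B(c(-6), 86 - 1*(-33)) - 1*(-14243) = (4 + 4*(86 - 1*(-33))/(-8)) - 1*(-14243) = (4 + 4*(86 + 33)*(-⅛)) + 14243 = (4 + 4*119*(-⅛)) + 14243 = (4 - 119/2) + 14243 = -111/2 + 14243 = 28375/2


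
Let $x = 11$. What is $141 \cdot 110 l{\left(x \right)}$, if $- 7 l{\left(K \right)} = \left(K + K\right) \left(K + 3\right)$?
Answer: $-682440$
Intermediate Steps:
$l{\left(K \right)} = - \frac{2 K \left(3 + K\right)}{7}$ ($l{\left(K \right)} = - \frac{\left(K + K\right) \left(K + 3\right)}{7} = - \frac{2 K \left(3 + K\right)}{7}$)
$141 \cdot 110 l{\left(x \right)} = 141 \cdot 110 \left(\left(- \frac{2}{7}\right) 11 \left(3 + 11\right)\right) = 15510 \left(\left(- \frac{2}{7}\right) 11 \cdot 14\right) = 15510 \left(-44\right) = -682440$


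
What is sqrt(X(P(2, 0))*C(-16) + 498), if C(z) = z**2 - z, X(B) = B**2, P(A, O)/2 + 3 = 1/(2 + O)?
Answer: sqrt(7298) ≈ 85.428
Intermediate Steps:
P(A, O) = -6 + 2/(2 + O)
sqrt(X(P(2, 0))*C(-16) + 498) = sqrt((2*(-5 - 3*0)/(2 + 0))**2*(-16*(-1 - 16)) + 498) = sqrt((2*(-5 + 0)/2)**2*(-16*(-17)) + 498) = sqrt((2*(1/2)*(-5))**2*272 + 498) = sqrt((-5)**2*272 + 498) = sqrt(25*272 + 498) = sqrt(6800 + 498) = sqrt(7298)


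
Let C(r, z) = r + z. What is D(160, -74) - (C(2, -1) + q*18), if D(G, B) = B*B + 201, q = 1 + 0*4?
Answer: 5658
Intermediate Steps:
q = 1 (q = 1 + 0 = 1)
D(G, B) = 201 + B² (D(G, B) = B² + 201 = 201 + B²)
D(160, -74) - (C(2, -1) + q*18) = (201 + (-74)²) - ((2 - 1) + 1*18) = (201 + 5476) - (1 + 18) = 5677 - 1*19 = 5677 - 19 = 5658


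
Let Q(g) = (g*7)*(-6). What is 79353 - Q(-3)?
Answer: 79227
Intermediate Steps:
Q(g) = -42*g (Q(g) = (7*g)*(-6) = -42*g)
79353 - Q(-3) = 79353 - (-42)*(-3) = 79353 - 1*126 = 79353 - 126 = 79227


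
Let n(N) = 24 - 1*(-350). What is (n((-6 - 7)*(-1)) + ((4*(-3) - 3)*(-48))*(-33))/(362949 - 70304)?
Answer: -23386/292645 ≈ -0.079913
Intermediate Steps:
n(N) = 374 (n(N) = 24 + 350 = 374)
(n((-6 - 7)*(-1)) + ((4*(-3) - 3)*(-48))*(-33))/(362949 - 70304) = (374 + ((4*(-3) - 3)*(-48))*(-33))/(362949 - 70304) = (374 + ((-12 - 3)*(-48))*(-33))/292645 = (374 - 15*(-48)*(-33))*(1/292645) = (374 + 720*(-33))*(1/292645) = (374 - 23760)*(1/292645) = -23386*1/292645 = -23386/292645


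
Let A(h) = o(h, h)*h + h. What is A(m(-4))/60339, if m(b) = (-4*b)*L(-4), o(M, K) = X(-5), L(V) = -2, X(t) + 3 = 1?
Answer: 32/60339 ≈ 0.00053034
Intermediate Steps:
X(t) = -2 (X(t) = -3 + 1 = -2)
o(M, K) = -2
m(b) = 8*b (m(b) = -4*b*(-2) = 8*b)
A(h) = -h (A(h) = -2*h + h = -h)
A(m(-4))/60339 = -8*(-4)/60339 = -1*(-32)*(1/60339) = 32*(1/60339) = 32/60339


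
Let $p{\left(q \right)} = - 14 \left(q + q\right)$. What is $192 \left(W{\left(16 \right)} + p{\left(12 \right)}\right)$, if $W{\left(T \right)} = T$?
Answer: $-61440$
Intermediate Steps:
$p{\left(q \right)} = - 28 q$ ($p{\left(q \right)} = - 14 \cdot 2 q = - 28 q$)
$192 \left(W{\left(16 \right)} + p{\left(12 \right)}\right) = 192 \left(16 - 336\right) = 192 \left(-320\right) = -61440$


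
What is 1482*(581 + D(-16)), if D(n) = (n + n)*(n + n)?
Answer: 2378610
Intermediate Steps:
D(n) = 4*n² (D(n) = (2*n)*(2*n) = 4*n²)
1482*(581 + D(-16)) = 1482*(581 + 4*(-16)²) = 1482*(581 + 4*256) = 1482*(581 + 1024) = 1482*1605 = 2378610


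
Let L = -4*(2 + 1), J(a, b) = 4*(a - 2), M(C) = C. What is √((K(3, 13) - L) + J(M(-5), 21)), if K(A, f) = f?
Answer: I*√3 ≈ 1.732*I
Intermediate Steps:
J(a, b) = -8 + 4*a (J(a, b) = 4*(-2 + a) = -8 + 4*a)
L = -12 (L = -4*3 = -12)
√((K(3, 13) - L) + J(M(-5), 21)) = √((13 - 1*(-12)) + (-8 + 4*(-5))) = √((13 + 12) + (-8 - 20)) = √(25 - 28) = √(-3) = I*√3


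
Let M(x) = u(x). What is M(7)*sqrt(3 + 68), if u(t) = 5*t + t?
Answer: 42*sqrt(71) ≈ 353.90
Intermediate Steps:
u(t) = 6*t
M(x) = 6*x
M(7)*sqrt(3 + 68) = (6*7)*sqrt(3 + 68) = 42*sqrt(71)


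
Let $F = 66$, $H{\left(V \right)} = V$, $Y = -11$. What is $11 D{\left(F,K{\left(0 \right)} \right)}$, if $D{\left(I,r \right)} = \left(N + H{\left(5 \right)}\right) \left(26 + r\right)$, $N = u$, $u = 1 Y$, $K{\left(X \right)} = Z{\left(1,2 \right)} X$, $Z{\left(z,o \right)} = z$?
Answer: $-1716$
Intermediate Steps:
$K{\left(X \right)} = X$ ($K{\left(X \right)} = 1 X = X$)
$u = -11$ ($u = 1 \left(-11\right) = -11$)
$N = -11$
$D{\left(I,r \right)} = -156 - 6 r$ ($D{\left(I,r \right)} = \left(-11 + 5\right) \left(26 + r\right) = - 6 \left(26 + r\right) = -156 - 6 r$)
$11 D{\left(F,K{\left(0 \right)} \right)} = 11 \left(-156 - 0\right) = 11 \left(-156 + 0\right) = 11 \left(-156\right) = -1716$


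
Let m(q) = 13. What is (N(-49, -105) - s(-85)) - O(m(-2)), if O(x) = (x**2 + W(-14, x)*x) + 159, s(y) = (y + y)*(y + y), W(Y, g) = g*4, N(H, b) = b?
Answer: -30009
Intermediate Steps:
W(Y, g) = 4*g
s(y) = 4*y**2 (s(y) = (2*y)*(2*y) = 4*y**2)
O(x) = 159 + 5*x**2 (O(x) = (x**2 + (4*x)*x) + 159 = (x**2 + 4*x**2) + 159 = 5*x**2 + 159 = 159 + 5*x**2)
(N(-49, -105) - s(-85)) - O(m(-2)) = (-105 - 4*(-85)**2) - (159 + 5*13**2) = (-105 - 4*7225) - (159 + 5*169) = (-105 - 1*28900) - (159 + 845) = (-105 - 28900) - 1*1004 = -29005 - 1004 = -30009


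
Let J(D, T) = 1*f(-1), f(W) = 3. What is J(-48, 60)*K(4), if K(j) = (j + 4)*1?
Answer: 24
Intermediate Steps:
K(j) = 4 + j (K(j) = (4 + j)*1 = 4 + j)
J(D, T) = 3 (J(D, T) = 1*3 = 3)
J(-48, 60)*K(4) = 3*(4 + 4) = 3*8 = 24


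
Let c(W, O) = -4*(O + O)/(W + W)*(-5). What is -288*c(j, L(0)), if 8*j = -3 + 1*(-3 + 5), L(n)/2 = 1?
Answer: 92160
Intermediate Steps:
L(n) = 2 (L(n) = 2*1 = 2)
j = -⅛ (j = (-3 + 1*(-3 + 5))/8 = (-3 + 1*2)/8 = (-3 + 2)/8 = (⅛)*(-1) = -⅛ ≈ -0.12500)
c(W, O) = 20*O/W (c(W, O) = -4*2*O/(2*W)*(-5) = -4*2*O*1/(2*W)*(-5) = -4*O/W*(-5) = 20*O/W)
-288*c(j, L(0)) = -5760*2/(-⅛) = -5760*2*(-8) = -288*(-320) = 92160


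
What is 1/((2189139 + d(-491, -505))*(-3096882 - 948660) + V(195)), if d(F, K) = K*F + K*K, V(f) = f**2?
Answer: -1/10891080445473 ≈ -9.1818e-14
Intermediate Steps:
d(F, K) = K**2 + F*K (d(F, K) = F*K + K**2 = K**2 + F*K)
1/((2189139 + d(-491, -505))*(-3096882 - 948660) + V(195)) = 1/((2189139 - 505*(-491 - 505))*(-3096882 - 948660) + 195**2) = 1/((2189139 - 505*(-996))*(-4045542) + 38025) = 1/((2189139 + 502980)*(-4045542) + 38025) = 1/(2692119*(-4045542) + 38025) = 1/(-10891080483498 + 38025) = 1/(-10891080445473) = -1/10891080445473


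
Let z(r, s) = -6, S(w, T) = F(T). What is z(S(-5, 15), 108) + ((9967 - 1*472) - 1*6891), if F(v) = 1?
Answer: 2598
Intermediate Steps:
S(w, T) = 1
z(S(-5, 15), 108) + ((9967 - 1*472) - 1*6891) = -6 + ((9967 - 1*472) - 1*6891) = -6 + ((9967 - 472) - 6891) = -6 + (9495 - 6891) = -6 + 2604 = 2598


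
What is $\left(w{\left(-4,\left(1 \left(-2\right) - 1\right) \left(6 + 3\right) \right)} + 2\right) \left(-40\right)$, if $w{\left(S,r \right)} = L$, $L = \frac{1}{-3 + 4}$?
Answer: $-120$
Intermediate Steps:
$L = 1$ ($L = 1^{-1} = 1$)
$w{\left(S,r \right)} = 1$
$\left(w{\left(-4,\left(1 \left(-2\right) - 1\right) \left(6 + 3\right) \right)} + 2\right) \left(-40\right) = \left(1 + 2\right) \left(-40\right) = 3 \left(-40\right) = -120$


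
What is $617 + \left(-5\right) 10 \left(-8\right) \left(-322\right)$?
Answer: $-128183$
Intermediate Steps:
$617 + \left(-5\right) 10 \left(-8\right) \left(-322\right) = 617 + \left(-50\right) \left(-8\right) \left(-322\right) = 617 + 400 \left(-322\right) = 617 - 128800 = -128183$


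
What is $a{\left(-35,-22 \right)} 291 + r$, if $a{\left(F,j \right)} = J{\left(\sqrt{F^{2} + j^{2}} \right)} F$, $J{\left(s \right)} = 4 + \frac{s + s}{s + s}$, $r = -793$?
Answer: $-51718$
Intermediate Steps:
$J{\left(s \right)} = 5$ ($J{\left(s \right)} = 4 + \frac{2 s}{2 s} = 4 + 2 s \frac{1}{2 s} = 4 + 1 = 5$)
$a{\left(F,j \right)} = 5 F$
$a{\left(-35,-22 \right)} 291 + r = 5 \left(-35\right) 291 - 793 = \left(-175\right) 291 - 793 = -50925 - 793 = -51718$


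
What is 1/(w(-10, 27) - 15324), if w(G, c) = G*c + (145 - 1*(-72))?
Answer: -1/15377 ≈ -6.5032e-5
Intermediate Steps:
w(G, c) = 217 + G*c (w(G, c) = G*c + (145 + 72) = G*c + 217 = 217 + G*c)
1/(w(-10, 27) - 15324) = 1/((217 - 10*27) - 15324) = 1/((217 - 270) - 15324) = 1/(-53 - 15324) = 1/(-15377) = -1/15377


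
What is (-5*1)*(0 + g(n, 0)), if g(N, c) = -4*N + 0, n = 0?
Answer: 0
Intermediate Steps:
g(N, c) = -4*N
(-5*1)*(0 + g(n, 0)) = (-5*1)*(0 - 4*0) = -5*(0 + 0) = -5*0 = 0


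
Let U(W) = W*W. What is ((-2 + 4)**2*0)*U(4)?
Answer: 0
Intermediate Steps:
U(W) = W**2
((-2 + 4)**2*0)*U(4) = ((-2 + 4)**2*0)*4**2 = (2**2*0)*16 = (4*0)*16 = 0*16 = 0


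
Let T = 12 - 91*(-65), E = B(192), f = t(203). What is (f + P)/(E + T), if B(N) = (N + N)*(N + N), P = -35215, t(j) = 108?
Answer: -35107/153383 ≈ -0.22888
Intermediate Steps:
f = 108
B(N) = 4*N**2 (B(N) = (2*N)*(2*N) = 4*N**2)
E = 147456 (E = 4*192**2 = 4*36864 = 147456)
T = 5927 (T = 12 + 5915 = 5927)
(f + P)/(E + T) = (108 - 35215)/(147456 + 5927) = -35107/153383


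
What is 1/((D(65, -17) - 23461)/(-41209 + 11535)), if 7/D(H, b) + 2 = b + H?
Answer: 1365004/1079199 ≈ 1.2648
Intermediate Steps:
D(H, b) = 7/(-2 + H + b) (D(H, b) = 7/(-2 + (b + H)) = 7/(-2 + (H + b)) = 7/(-2 + H + b))
1/((D(65, -17) - 23461)/(-41209 + 11535)) = 1/((7/(-2 + 65 - 17) - 23461)/(-41209 + 11535)) = 1/((7/46 - 23461)/(-29674)) = 1/((7*(1/46) - 23461)*(-1/29674)) = 1/((7/46 - 23461)*(-1/29674)) = 1/(-1079199/46*(-1/29674)) = 1/(1079199/1365004) = 1365004/1079199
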